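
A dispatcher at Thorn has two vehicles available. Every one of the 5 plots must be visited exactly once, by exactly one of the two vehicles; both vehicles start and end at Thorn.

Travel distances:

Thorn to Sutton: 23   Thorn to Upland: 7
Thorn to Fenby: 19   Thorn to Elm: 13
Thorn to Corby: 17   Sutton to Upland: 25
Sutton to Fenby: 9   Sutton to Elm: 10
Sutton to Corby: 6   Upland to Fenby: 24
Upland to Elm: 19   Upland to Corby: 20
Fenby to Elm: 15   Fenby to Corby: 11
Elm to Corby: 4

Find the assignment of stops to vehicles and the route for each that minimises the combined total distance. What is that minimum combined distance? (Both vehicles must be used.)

65 — the smallest possible combined total.

Try each way of splitting the stops between the two vehicles (each non-empty) and, for each split, find the best tour for each vehicle:
  {Sutton} + {Upland, Fenby, Elm, Corby}: 46 + 59 = 105
  {Upland} + {Sutton, Fenby, Elm, Corby}: 14 + 51 = 65
  {Sutton, Upland} + {Fenby, Elm, Corby}: 55 + 47 = 102
  {Fenby} + {Sutton, Upland, Elm, Corby}: 38 + 55 = 93
  {Sutton, Fenby} + {Upland, Elm, Corby}: 51 + 44 = 95
  {Upland, Fenby} + {Sutton, Elm, Corby}: 50 + 46 = 96
  … (15 splits in total)
Best: vehicle 1 Thorn → Upland → Thorn = 14; vehicle 2 Thorn → Fenby → Sutton → Corby → Elm → Thorn = 51; combined 65.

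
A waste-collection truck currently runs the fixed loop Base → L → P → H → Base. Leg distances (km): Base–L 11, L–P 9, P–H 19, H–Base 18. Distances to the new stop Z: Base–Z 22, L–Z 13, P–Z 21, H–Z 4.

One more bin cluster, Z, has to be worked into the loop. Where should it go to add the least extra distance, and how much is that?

Insertion cost between consecutive stops i–j is d(i,Z) + d(Z,j) − d(i,j):
  between Base and L: 22 + 13 − 11 = 24
  between L and P: 13 + 21 − 9 = 25
  between P and H: 21 + 4 − 19 = 6
  between H and Base: 4 + 22 − 18 = 8
Cheapest insertion is between P and H, adding 6.
New total = 57 + 6 = 63.

+6 km — insert Z between P and H.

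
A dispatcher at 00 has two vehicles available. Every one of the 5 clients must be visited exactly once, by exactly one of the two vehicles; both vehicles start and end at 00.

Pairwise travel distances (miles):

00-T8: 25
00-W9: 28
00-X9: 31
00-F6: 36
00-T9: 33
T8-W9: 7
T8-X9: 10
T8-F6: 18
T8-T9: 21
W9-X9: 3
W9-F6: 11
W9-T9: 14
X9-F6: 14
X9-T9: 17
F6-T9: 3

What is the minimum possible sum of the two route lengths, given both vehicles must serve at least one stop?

131 miles — the smallest possible combined total.

Check every non-empty split of the stops between the two vehicles; for each half take its own optimal tour:
  {T8} + {W9, X9, F6, T9}: 50 + 81 = 131
  {W9} + {T8, X9, F6, T9}: 56 + 85 = 141
  {T8, W9} + {X9, F6, T9}: 60 + 81 = 141
  {X9} + {T8, W9, F6, T9}: 62 + 79 = 141
  {T8, X9} + {W9, F6, T9}: 66 + 75 = 141
  {W9, X9} + {T8, F6, T9}: 62 + 79 = 141
  … (15 splits in total)
Best: vehicle 1 00 → T8 → 00 = 50; vehicle 2 00 → W9 → X9 → F6 → T9 → 00 = 81; combined 131.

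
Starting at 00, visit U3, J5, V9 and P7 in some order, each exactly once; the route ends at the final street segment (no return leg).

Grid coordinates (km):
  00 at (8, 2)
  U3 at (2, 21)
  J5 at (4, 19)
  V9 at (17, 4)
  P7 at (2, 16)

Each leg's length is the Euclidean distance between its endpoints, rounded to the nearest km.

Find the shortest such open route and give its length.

Minimum one-way distance = 35 km.

There are 4! = 24 possible orderings.
00→U3→J5→V9→P7: 20+3+20+19 = 62
00→U3→J5→P7→V9: 20+3+4+19 = 46
00→U3→V9→J5→P7: 20+23+20+4 = 67
00→U3→V9→P7→J5: 20+23+19+4 = 66
00→U3→P7→J5→V9: 20+5+4+20 = 49
00→U3→P7→V9→J5: 20+5+19+20 = 64
00→J5→U3→V9→P7: 17+3+23+19 = 62
00→J5→U3→P7→V9: 17+3+5+19 = 44
00→J5→V9→U3→P7: 17+20+23+5 = 65
00→J5→V9→P7→U3: 17+20+19+5 = 61
00→J5→P7→U3→V9: 17+4+5+23 = 49
00→J5→P7→V9→U3: 17+4+19+23 = 63
00→V9→U3→J5→P7: 9+23+3+4 = 39
00→V9→U3→P7→J5: 9+23+5+4 = 41
… (10 more)
00→V9→P7→J5→U3: 9+19+4+3 = 35  ← best
The minimum is 35.
One shortest path: 00 → V9 → P7 → J5 → U3.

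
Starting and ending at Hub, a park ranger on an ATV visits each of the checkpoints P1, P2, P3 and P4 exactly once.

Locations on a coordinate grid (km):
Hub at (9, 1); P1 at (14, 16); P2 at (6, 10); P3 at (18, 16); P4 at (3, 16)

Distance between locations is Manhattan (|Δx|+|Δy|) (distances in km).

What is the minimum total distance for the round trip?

Shortest round trip = 60 km.

There are 12 distinct closed tours to check (reversals are equivalent).
Hub → P1 → P2 → P3 → P4 → Hub: 20+14+18+15+21 = 88
Hub → P1 → P2 → P4 → P3 → Hub: 20+14+9+15+24 = 82
Hub → P1 → P3 → P2 → P4 → Hub: 20+4+18+9+21 = 72
Hub → P1 → P3 → P4 → P2 → Hub: 20+4+15+9+12 = 60
Hub → P1 → P4 → P2 → P3 → Hub: 20+11+9+18+24 = 82
Hub → P1 → P4 → P3 → P2 → Hub: 20+11+15+18+12 = 76
Hub → P2 → P1 → P3 → P4 → Hub: 12+14+4+15+21 = 66
Hub → P2 → P1 → P4 → P3 → Hub: 12+14+11+15+24 = 76
Hub → P2 → P3 → P1 → P4 → Hub: 12+18+4+11+21 = 66
Hub → P2 → P4 → P1 → P3 → Hub: 12+9+11+4+24 = 60
Hub → P3 → P1 → P2 → P4 → Hub: 24+4+14+9+21 = 72
Hub → P3 → P2 → P1 → P4 → Hub: 24+18+14+11+21 = 88
The minimum is 60.
One optimal route: Hub → P1 → P3 → P4 → P2 → Hub (or its reverse).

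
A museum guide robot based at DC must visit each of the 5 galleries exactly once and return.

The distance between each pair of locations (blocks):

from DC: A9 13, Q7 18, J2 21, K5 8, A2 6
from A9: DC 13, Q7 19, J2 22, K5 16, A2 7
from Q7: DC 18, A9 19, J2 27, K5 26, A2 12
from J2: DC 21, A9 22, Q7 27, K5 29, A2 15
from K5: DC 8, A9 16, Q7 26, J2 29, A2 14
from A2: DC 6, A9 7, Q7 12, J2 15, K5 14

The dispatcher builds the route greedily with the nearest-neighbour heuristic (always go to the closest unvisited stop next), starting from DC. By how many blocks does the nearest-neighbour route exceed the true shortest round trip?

12 blocks longer than the optimal tour.

DC: A2=6, K5=8, A9=13, Q7=18, J2=21 ⇒ A2
A2: A9=7, Q7=12, K5=14, J2=15 ⇒ A9
A9: K5=16, Q7=19, J2=22 ⇒ K5
K5: Q7=26, J2=29 ⇒ Q7
Q7: J2=27 ⇒ J2
NN route DC → A2 → A9 → K5 → Q7 → J2 → DC costs 103.
Optimal: DC → Q7 → J2 → A2 → A9 → K5 → DC costs 91 (by enumerating all 60 distinct tours).
Excess = 103 − 91 = 12.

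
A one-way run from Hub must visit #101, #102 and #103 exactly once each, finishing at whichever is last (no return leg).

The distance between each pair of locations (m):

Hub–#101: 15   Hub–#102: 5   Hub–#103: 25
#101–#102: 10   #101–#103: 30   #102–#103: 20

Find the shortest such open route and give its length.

Minimum one-way distance = 45 m.

There are 3! = 6 possible orderings.
Hub→#101→#102→#103: 15+10+20 = 45
Hub→#101→#103→#102: 15+30+20 = 65
Hub→#102→#101→#103: 5+10+30 = 45
Hub→#102→#103→#101: 5+20+30 = 55
Hub→#103→#101→#102: 25+30+10 = 65
Hub→#103→#102→#101: 25+20+10 = 55
The minimum is 45.
One shortest path: Hub → #101 → #102 → #103.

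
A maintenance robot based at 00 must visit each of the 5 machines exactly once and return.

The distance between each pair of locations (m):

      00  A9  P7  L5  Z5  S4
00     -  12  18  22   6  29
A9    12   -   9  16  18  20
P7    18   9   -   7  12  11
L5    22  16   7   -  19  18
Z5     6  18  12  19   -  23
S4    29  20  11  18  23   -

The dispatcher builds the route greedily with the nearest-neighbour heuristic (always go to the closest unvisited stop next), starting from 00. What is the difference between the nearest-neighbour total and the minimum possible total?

15 m longer than the optimal tour.

00: Z5=6, A9=12, P7=18, L5=22, S4=29 ⇒ Z5
Z5: P7=12, A9=18, L5=19, S4=23 ⇒ P7
P7: L5=7, A9=9, S4=11 ⇒ L5
L5: A9=16, S4=18 ⇒ A9
A9: S4=20 ⇒ S4
NN route 00 → Z5 → P7 → L5 → A9 → S4 → 00 costs 90.
Optimal: 00 → A9 → P7 → L5 → S4 → Z5 → 00 costs 75 (by enumerating all 60 distinct tours).
Excess = 90 − 75 = 15.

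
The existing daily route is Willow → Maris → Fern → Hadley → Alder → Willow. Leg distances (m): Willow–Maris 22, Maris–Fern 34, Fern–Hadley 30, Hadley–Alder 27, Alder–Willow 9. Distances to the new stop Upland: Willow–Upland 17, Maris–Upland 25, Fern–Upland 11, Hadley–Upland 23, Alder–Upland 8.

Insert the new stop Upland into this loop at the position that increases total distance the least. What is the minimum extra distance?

Minimum extra distance: 2 m, inserting Upland between Maris and Fern.

Insertion cost between consecutive stops i–j is d(i,Upland) + d(Upland,j) − d(i,j):
  between Willow and Maris: 17 + 25 − 22 = 20
  between Maris and Fern: 25 + 11 − 34 = 2
  between Fern and Hadley: 11 + 23 − 30 = 4
  between Hadley and Alder: 23 + 8 − 27 = 4
  between Alder and Willow: 8 + 17 − 9 = 16
Cheapest insertion is between Maris and Fern, adding 2.
New total = 122 + 2 = 124.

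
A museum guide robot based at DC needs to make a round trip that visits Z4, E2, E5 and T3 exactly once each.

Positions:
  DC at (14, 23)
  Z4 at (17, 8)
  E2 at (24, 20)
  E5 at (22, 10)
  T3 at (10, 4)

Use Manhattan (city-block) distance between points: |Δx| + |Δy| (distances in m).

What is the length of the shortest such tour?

There are 12 distinct closed tours to check (reversals are equivalent).
DC - Z4 - E2 - E5 - T3 - DC: 18+19+12+18+23 = 90
DC - Z4 - E2 - T3 - E5 - DC: 18+19+30+18+21 = 106
DC - Z4 - E5 - E2 - T3 - DC: 18+7+12+30+23 = 90
DC - Z4 - E5 - T3 - E2 - DC: 18+7+18+30+13 = 86
DC - Z4 - T3 - E2 - E5 - DC: 18+11+30+12+21 = 92
DC - Z4 - T3 - E5 - E2 - DC: 18+11+18+12+13 = 72
DC - E2 - Z4 - E5 - T3 - DC: 13+19+7+18+23 = 80
DC - E2 - Z4 - T3 - E5 - DC: 13+19+11+18+21 = 82
DC - E2 - E5 - Z4 - T3 - DC: 13+12+7+11+23 = 66
DC - E2 - T3 - Z4 - E5 - DC: 13+30+11+7+21 = 82
DC - E5 - Z4 - E2 - T3 - DC: 21+7+19+30+23 = 100
DC - E5 - E2 - Z4 - T3 - DC: 21+12+19+11+23 = 86
The minimum is 66.
One optimal route: DC → E2 → E5 → Z4 → T3 → DC (or its reverse).

Minimum total distance: 66 m.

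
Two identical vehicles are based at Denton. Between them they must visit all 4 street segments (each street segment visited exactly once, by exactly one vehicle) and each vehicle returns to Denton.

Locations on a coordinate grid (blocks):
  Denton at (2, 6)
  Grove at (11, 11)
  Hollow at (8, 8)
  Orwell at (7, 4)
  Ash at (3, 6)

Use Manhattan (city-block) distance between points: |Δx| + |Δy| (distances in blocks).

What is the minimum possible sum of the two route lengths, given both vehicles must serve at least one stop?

Check every non-empty split of the stops between the two vehicles; for each half take its own optimal tour:
  {Grove} + {Hollow, Orwell, Ash}: 28 + 20 = 48
  {Hollow} + {Grove, Orwell, Ash}: 16 + 32 = 48
  {Grove, Hollow} + {Orwell, Ash}: 28 + 14 = 42
  {Orwell} + {Grove, Hollow, Ash}: 14 + 28 = 42
  {Grove, Orwell} + {Hollow, Ash}: 32 + 16 = 48
  {Hollow, Orwell} + {Grove, Ash}: 20 + 28 = 48
  … (7 splits in total)
  {Grove, Hollow, Orwell} + {Ash}: 32 + 2 = 34  ← best
Best: vehicle 1 Denton → Grove → Hollow → Orwell → Denton = 32; vehicle 2 Denton → Ash → Denton = 2; combined 34.

Minimum combined distance: 34 blocks.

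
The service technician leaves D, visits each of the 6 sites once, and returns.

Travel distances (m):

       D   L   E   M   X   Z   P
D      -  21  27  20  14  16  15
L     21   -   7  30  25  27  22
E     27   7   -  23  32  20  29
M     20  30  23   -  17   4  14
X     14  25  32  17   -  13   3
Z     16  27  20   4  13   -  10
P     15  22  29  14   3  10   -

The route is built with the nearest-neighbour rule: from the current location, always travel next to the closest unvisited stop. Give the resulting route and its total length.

Total distance 82 m via the nearest-neighbour route D → X → P → Z → M → E → L → D.

From D: distances to unvisited — X=14, P=15, Z=16, M=20, L=21, E=27. Nearest is X (14).
From X: distances to unvisited — P=3, Z=13, M=17, L=25, E=32. Nearest is P (3).
From P: distances to unvisited — Z=10, M=14, L=22, E=29. Nearest is Z (10).
From Z: distances to unvisited — M=4, E=20, L=27. Nearest is M (4).
From M: distances to unvisited — E=23, L=30. Nearest is E (23).
From E: distances to unvisited — L=7. Nearest is L (7).
Return L→D: 21.
Total = 14 + 3 + 10 + 4 + 23 + 7 + 21 = 82.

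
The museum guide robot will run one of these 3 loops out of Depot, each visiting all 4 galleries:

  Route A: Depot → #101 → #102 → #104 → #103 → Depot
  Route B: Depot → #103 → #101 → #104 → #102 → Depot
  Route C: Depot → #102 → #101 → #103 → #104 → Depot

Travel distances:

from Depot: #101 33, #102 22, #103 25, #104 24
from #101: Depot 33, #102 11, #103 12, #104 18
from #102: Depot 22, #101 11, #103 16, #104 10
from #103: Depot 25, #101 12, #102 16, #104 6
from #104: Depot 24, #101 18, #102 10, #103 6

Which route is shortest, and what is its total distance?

Shortest is Route C, total 75.

Route A: 33 + 11 + 10 + 6 + 25 = 85
Route B: 25 + 12 + 18 + 10 + 22 = 87
Route C: 22 + 11 + 12 + 6 + 24 = 75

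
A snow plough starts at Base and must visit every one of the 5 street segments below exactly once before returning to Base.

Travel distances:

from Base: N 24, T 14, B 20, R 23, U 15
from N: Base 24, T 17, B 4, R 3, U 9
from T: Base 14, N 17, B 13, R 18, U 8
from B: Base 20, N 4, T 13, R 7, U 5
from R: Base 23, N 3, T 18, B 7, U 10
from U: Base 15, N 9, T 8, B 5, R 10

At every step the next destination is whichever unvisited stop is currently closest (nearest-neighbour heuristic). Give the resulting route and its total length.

At Base the remaining stops are T 14, U 15, B 20, R 23, N 24; go to T.
At T the remaining stops are U 8, B 13, N 17, R 18; go to U.
At U the remaining stops are B 5, N 9, R 10; go to B.
At B the remaining stops are N 4, R 7; go to N.
At N the remaining stops are R 3; go to R.
Return R→Base: 23.
Total = 14 + 8 + 5 + 4 + 3 + 23 = 57.

Nearest-neighbour total = 57; route Base → T → U → B → N → R → Base.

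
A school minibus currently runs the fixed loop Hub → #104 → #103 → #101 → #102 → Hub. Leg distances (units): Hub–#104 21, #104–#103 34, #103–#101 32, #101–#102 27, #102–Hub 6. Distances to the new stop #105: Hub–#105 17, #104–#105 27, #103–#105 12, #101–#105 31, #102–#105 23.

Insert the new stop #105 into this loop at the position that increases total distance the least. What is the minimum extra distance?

Insertion cost between consecutive stops i–j is d(i,#105) + d(#105,j) − d(i,j):
  between Hub and #104: 17 + 27 − 21 = 23
  between #104 and #103: 27 + 12 − 34 = 5
  between #103 and #101: 12 + 31 − 32 = 11
  between #101 and #102: 31 + 23 − 27 = 27
  between #102 and Hub: 23 + 17 − 6 = 34
Cheapest insertion is between #104 and #103, adding 5.
New total = 120 + 5 = 125.

+5 — insert #105 between #104 and #103.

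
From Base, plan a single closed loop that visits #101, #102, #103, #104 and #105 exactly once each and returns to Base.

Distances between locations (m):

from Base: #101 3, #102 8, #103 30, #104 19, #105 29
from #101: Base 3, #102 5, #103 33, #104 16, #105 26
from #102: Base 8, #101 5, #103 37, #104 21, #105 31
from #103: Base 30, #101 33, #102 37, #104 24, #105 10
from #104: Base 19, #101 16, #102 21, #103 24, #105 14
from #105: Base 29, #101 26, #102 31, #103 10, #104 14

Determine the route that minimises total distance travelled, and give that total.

Minimum total distance: 83 m.

Base → #101 → #102 → #103 → #104 → #105 → Base: 3+5+37+24+14+29 = 112
Base → #101 → #102 → #103 → #105 → #104 → Base: 3+5+37+10+14+19 = 88
Base → #101 → #102 → #104 → #103 → #105 → Base: 3+5+21+24+10+29 = 92
Base → #101 → #102 → #104 → #105 → #103 → Base: 3+5+21+14+10+30 = 83
Base → #101 → #102 → #105 → #103 → #104 → Base: 3+5+31+10+24+19 = 92
Base → #101 → #102 → #105 → #104 → #103 → Base: 3+5+31+14+24+30 = 107
Base → #101 → #103 → #102 → #104 → #105 → Base: 3+33+37+21+14+29 = 137
Base → #101 → #103 → #102 → #105 → #104 → Base: 3+33+37+31+14+19 = 137
Base → #101 → #103 → #104 → #102 → #105 → Base: 3+33+24+21+31+29 = 141
Base → #101 → #103 → #104 → #105 → #102 → Base: 3+33+24+14+31+8 = 113
Base → #101 → #103 → #105 → #102 → #104 → Base: 3+33+10+31+21+19 = 117
Base → #101 → #103 → #105 → #104 → #102 → Base: 3+33+10+14+21+8 = 89
Base → #101 → #104 → #102 → #103 → #105 → Base: 3+16+21+37+10+29 = 116
Base → #101 → #104 → #102 → #105 → #103 → Base: 3+16+21+31+10+30 = 111
… (46 more)
The minimum is 83.
One optimal route: Base → #101 → #102 → #104 → #105 → #103 → Base (or its reverse).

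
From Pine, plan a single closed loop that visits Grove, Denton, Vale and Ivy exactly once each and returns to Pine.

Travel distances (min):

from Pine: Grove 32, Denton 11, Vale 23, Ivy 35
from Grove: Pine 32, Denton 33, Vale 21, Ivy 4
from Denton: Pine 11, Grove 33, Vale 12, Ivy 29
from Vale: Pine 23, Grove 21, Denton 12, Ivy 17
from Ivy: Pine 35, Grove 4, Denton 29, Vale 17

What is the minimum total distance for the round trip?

Minimum total distance: 76 min.

With 4 stops there are 4!/2 = 12 distinct round trips (a route and its reverse cost the same).
Pine→Grove→Denton→Vale→Ivy→Pine: 32+33+12+17+35 = 129
Pine→Grove→Denton→Ivy→Vale→Pine: 32+33+29+17+23 = 134
Pine→Grove→Vale→Denton→Ivy→Pine: 32+21+12+29+35 = 129
Pine→Grove→Vale→Ivy→Denton→Pine: 32+21+17+29+11 = 110
Pine→Grove→Ivy→Denton→Vale→Pine: 32+4+29+12+23 = 100
Pine→Grove→Ivy→Vale→Denton→Pine: 32+4+17+12+11 = 76
Pine→Denton→Grove→Vale→Ivy→Pine: 11+33+21+17+35 = 117
Pine→Denton→Grove→Ivy→Vale→Pine: 11+33+4+17+23 = 88
Pine→Denton→Vale→Grove→Ivy→Pine: 11+12+21+4+35 = 83
Pine→Denton→Ivy→Grove→Vale→Pine: 11+29+4+21+23 = 88
Pine→Vale→Grove→Denton→Ivy→Pine: 23+21+33+29+35 = 141
Pine→Vale→Denton→Grove→Ivy→Pine: 23+12+33+4+35 = 107
The minimum is 76.
One optimal route: Pine → Grove → Ivy → Vale → Denton → Pine (or its reverse).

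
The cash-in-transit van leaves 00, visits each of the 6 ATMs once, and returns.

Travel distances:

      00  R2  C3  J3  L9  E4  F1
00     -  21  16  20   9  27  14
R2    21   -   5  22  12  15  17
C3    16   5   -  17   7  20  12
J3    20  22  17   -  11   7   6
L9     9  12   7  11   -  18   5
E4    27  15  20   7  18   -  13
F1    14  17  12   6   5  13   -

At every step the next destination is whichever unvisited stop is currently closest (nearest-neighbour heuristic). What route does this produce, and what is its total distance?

63 along 00 → L9 → F1 → J3 → E4 → R2 → C3 → 00.

From 00: distances to unvisited — L9=9, F1=14, C3=16, J3=20, R2=21, E4=27. Nearest is L9 (9).
From L9: distances to unvisited — F1=5, C3=7, J3=11, R2=12, E4=18. Nearest is F1 (5).
From F1: distances to unvisited — J3=6, C3=12, E4=13, R2=17. Nearest is J3 (6).
From J3: distances to unvisited — E4=7, C3=17, R2=22. Nearest is E4 (7).
From E4: distances to unvisited — R2=15, C3=20. Nearest is R2 (15).
From R2: distances to unvisited — C3=5. Nearest is C3 (5).
Return C3→00: 16.
Total = 9 + 5 + 6 + 7 + 15 + 5 + 16 = 63.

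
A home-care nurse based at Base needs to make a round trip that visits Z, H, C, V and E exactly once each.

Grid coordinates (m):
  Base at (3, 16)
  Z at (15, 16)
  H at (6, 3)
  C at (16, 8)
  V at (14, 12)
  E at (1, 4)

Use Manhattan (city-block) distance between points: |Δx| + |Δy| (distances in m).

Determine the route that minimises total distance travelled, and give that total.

58 m — the shortest possible round trip.

With 5 stops there are 5!/2 = 60 distinct round trips (a route and its reverse cost the same).
Base - Z - H - C - V - E - Base: 12+22+15+6+21+14 = 90
Base - Z - H - C - E - V - Base: 12+22+15+19+21+15 = 104
Base - Z - H - V - C - E - Base: 12+22+17+6+19+14 = 90
Base - Z - H - V - E - C - Base: 12+22+17+21+19+21 = 112
Base - Z - H - E - C - V - Base: 12+22+6+19+6+15 = 80
Base - Z - H - E - V - C - Base: 12+22+6+21+6+21 = 88
Base - Z - C - H - V - E - Base: 12+9+15+17+21+14 = 88
Base - Z - C - H - E - V - Base: 12+9+15+6+21+15 = 78
Base - Z - C - V - H - E - Base: 12+9+6+17+6+14 = 64
Base - Z - C - V - E - H - Base: 12+9+6+21+6+16 = 70
Base - Z - C - E - H - V - Base: 12+9+19+6+17+15 = 78
Base - Z - C - E - V - H - Base: 12+9+19+21+17+16 = 94
Base - Z - V - H - C - E - Base: 12+5+17+15+19+14 = 82
Base - Z - V - H - E - C - Base: 12+5+17+6+19+21 = 80
… (46 more)
Base - Z - V - C - H - E - Base: 12+5+6+15+6+14 = 58  ← best
The minimum is 58.
One optimal route: Base → Z → V → C → H → E → Base (or its reverse).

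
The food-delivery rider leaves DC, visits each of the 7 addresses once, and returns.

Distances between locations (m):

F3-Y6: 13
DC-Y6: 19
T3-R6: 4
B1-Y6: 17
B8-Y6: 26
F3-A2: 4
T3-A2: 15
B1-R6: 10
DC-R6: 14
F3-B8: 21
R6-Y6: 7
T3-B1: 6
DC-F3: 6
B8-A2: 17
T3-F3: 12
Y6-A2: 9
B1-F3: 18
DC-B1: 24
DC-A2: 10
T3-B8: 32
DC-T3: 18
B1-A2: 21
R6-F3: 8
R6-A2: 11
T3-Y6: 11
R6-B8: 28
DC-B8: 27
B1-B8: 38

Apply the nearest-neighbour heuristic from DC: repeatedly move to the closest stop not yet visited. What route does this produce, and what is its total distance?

Total distance 101 m via the nearest-neighbour route DC → F3 → A2 → Y6 → R6 → T3 → B1 → B8 → DC.

DC → [F3:6 / A2:10 / R6:14 / T3:18 / Y6:19 / B1:24 / B8:27] → F3 (6)
F3 → [A2:4 / R6:8 / T3:12 / Y6:13 / B1:18 / B8:21] → A2 (4)
A2 → [Y6:9 / R6:11 / T3:15 / B8:17 / B1:21] → Y6 (9)
Y6 → [R6:7 / T3:11 / B1:17 / B8:26] → R6 (7)
R6 → [T3:4 / B1:10 / B8:28] → T3 (4)
T3 → [B1:6 / B8:32] → B1 (6)
B1 → [B8:38] → B8 (38)
Return B8→DC: 27.
Total = 6 + 4 + 9 + 7 + 4 + 6 + 38 + 27 = 101.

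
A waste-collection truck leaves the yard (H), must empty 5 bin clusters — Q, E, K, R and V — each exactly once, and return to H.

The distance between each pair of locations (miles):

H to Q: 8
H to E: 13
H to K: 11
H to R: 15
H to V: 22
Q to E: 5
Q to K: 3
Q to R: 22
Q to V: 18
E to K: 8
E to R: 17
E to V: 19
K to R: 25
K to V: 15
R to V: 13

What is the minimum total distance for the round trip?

H-Q-E-K-R-V-H: 8+5+8+25+13+22 = 81
H-Q-E-K-V-R-H: 8+5+8+15+13+15 = 64
H-Q-E-R-K-V-H: 8+5+17+25+15+22 = 92
H-Q-E-R-V-K-H: 8+5+17+13+15+11 = 69
H-Q-E-V-K-R-H: 8+5+19+15+25+15 = 87
H-Q-E-V-R-K-H: 8+5+19+13+25+11 = 81
H-Q-K-E-R-V-H: 8+3+8+17+13+22 = 71
H-Q-K-E-V-R-H: 8+3+8+19+13+15 = 66
H-Q-K-R-E-V-H: 8+3+25+17+19+22 = 94
H-Q-K-R-V-E-H: 8+3+25+13+19+13 = 81
H-Q-K-V-E-R-H: 8+3+15+19+17+15 = 77
H-Q-K-V-R-E-H: 8+3+15+13+17+13 = 69
H-Q-R-E-K-V-H: 8+22+17+8+15+22 = 92
H-Q-R-E-V-K-H: 8+22+17+19+15+11 = 92
… (46 more)
The minimum is 64.
One optimal route: H → Q → E → K → V → R → H (or its reverse).

64 miles — the shortest possible round trip.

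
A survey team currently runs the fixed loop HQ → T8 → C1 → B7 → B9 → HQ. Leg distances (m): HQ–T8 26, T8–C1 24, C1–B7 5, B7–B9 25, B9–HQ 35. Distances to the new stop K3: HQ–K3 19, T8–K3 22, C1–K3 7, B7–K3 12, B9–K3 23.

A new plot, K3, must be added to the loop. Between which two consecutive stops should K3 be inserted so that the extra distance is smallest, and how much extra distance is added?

Insertion cost between consecutive stops i–j is d(i,K3) + d(K3,j) − d(i,j):
  between HQ and T8: 19 + 22 − 26 = 15
  between T8 and C1: 22 + 7 − 24 = 5
  between C1 and B7: 7 + 12 − 5 = 14
  between B7 and B9: 12 + 23 − 25 = 10
  between B9 and HQ: 23 + 19 − 35 = 7
Cheapest insertion is between T8 and C1, adding 5.
New total = 115 + 5 = 120.

Adding 5 m by placing K3 on the T8–C1 leg.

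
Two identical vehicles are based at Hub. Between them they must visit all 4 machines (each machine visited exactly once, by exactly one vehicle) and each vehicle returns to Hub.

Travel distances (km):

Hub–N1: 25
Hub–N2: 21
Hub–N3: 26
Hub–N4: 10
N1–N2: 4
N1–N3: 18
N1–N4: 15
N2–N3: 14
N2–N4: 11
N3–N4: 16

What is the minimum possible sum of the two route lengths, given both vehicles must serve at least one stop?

Check every non-empty split of the stops between the two vehicles; for each half take its own optimal tour:
  {N1} + {N2, N3, N4}: 50 + 61 = 111
  {N2} + {N1, N3, N4}: 42 + 69 = 111
  {N1, N2} + {N3, N4}: 50 + 52 = 102
  {N3} + {N1, N2, N4}: 52 + 50 = 102
  {N1, N3} + {N2, N4}: 69 + 42 = 111
  {N2, N3} + {N1, N4}: 61 + 50 = 111
  … (7 splits in total)
  {N1, N2, N3} + {N4}: 69 + 20 = 89  ← best
Best: vehicle 1 Hub → N1 → N2 → N3 → Hub = 69; vehicle 2 Hub → N4 → Hub = 20; combined 89.

89 km — the smallest possible combined total.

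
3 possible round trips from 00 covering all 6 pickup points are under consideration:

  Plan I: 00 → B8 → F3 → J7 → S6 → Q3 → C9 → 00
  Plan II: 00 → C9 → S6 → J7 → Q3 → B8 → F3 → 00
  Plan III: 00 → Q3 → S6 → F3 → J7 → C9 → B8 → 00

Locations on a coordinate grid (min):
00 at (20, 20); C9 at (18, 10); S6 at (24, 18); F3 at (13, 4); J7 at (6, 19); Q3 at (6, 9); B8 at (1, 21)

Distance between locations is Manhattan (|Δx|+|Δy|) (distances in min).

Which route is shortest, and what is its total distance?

124 min — Plan II is the shortest.

Plan I: 20 + 29 + 22 + 19 + 27 + 13 + 12 = 142
Plan II: 12 + 14 + 19 + 10 + 17 + 29 + 23 = 124
Plan III: 25 + 27 + 25 + 22 + 21 + 28 + 20 = 168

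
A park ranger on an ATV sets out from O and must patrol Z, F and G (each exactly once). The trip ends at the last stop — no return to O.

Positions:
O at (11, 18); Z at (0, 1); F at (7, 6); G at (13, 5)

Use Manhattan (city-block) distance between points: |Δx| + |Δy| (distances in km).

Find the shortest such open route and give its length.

34 km — the minimum one-way total.

There are 3! = 6 possible orderings.
O - Z - F - G: 28+12+7 = 47
O - Z - G - F: 28+17+7 = 52
O - F - Z - G: 16+12+17 = 45
O - F - G - Z: 16+7+17 = 40
O - G - Z - F: 15+17+12 = 44
O - G - F - Z: 15+7+12 = 34
The minimum is 34.
One shortest path: O → G → F → Z.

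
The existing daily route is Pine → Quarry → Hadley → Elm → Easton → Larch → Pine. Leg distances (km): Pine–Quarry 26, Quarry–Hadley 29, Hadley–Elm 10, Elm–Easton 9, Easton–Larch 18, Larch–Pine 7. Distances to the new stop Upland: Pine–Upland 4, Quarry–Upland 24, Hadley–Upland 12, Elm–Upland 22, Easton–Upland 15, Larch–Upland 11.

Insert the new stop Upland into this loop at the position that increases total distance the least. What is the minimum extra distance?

Adding 2 km by placing Upland on the Pine–Quarry leg.

Insertion cost between consecutive stops i–j is d(i,Upland) + d(Upland,j) − d(i,j):
  between Pine and Quarry: 4 + 24 − 26 = 2
  between Quarry and Hadley: 24 + 12 − 29 = 7
  between Hadley and Elm: 12 + 22 − 10 = 24
  between Elm and Easton: 22 + 15 − 9 = 28
  between Easton and Larch: 15 + 11 − 18 = 8
  between Larch and Pine: 11 + 4 − 7 = 8
Cheapest insertion is between Pine and Quarry, adding 2.
New total = 99 + 2 = 101.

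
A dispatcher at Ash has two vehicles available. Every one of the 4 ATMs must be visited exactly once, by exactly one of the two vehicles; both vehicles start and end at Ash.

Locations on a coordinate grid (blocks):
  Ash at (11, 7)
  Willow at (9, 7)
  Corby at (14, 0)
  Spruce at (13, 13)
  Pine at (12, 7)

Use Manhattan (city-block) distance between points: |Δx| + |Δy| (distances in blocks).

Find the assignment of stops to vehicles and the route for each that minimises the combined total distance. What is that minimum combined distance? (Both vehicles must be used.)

36 blocks — the smallest possible combined total.

There are 2^3 − 1 = 7 ways to divide the 4 stops into two non-empty groups. For each, the best each vehicle can do is its own shortest tour through its group:
  {Willow} + {Corby, Spruce, Pine}: 4 + 32 = 36
  {Corby} + {Willow, Spruce, Pine}: 20 + 20 = 40
  {Willow, Corby} + {Spruce, Pine}: 24 + 16 = 40
  {Spruce} + {Willow, Corby, Pine}: 16 + 24 = 40
  {Willow, Spruce} + {Corby, Pine}: 20 + 20 = 40
  {Corby, Spruce} + {Willow, Pine}: 32 + 6 = 38
  … (7 splits in total)
Best: vehicle 1 Ash → Willow → Ash = 4; vehicle 2 Ash → Corby → Spruce → Pine → Ash = 32; combined 36.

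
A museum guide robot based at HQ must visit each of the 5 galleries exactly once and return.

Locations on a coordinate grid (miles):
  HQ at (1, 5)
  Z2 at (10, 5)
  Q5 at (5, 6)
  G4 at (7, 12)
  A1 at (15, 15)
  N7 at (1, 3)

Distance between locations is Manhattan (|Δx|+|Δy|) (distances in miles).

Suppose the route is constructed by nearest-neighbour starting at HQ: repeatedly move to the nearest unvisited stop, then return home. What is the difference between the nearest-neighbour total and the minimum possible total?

8 miles longer than the optimal tour.

HQ: N7=2, Q5=5, Z2=9, G4=13, A1=24 ⇒ N7
N7: Q5=7, Z2=11, G4=15, A1=26 ⇒ Q5
Q5: Z2=6, G4=8, A1=19 ⇒ Z2
Z2: G4=10, A1=15 ⇒ G4
G4: A1=11 ⇒ A1
NN route HQ → N7 → Q5 → Z2 → G4 → A1 → HQ costs 60.
Optimal: HQ → Z2 → A1 → G4 → Q5 → N7 → HQ costs 52 (by enumerating all 60 distinct tours).
Excess = 60 − 52 = 8.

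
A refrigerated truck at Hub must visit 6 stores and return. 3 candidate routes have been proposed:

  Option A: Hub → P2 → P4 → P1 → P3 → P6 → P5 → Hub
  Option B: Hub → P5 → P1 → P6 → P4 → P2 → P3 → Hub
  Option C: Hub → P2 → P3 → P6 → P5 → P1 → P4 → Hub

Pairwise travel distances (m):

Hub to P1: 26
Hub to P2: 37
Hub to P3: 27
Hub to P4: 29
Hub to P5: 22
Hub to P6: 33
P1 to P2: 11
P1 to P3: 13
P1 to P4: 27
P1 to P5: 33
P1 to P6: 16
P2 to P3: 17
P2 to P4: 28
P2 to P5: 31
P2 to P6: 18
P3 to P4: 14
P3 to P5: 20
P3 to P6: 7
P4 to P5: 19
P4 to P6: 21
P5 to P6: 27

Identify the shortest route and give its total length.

Shortest is Option A, total 161 m.

Option A: 37 + 28 + 27 + 13 + 7 + 27 + 22 = 161
Option B: 22 + 33 + 16 + 21 + 28 + 17 + 27 = 164
Option C: 37 + 17 + 7 + 27 + 33 + 27 + 29 = 177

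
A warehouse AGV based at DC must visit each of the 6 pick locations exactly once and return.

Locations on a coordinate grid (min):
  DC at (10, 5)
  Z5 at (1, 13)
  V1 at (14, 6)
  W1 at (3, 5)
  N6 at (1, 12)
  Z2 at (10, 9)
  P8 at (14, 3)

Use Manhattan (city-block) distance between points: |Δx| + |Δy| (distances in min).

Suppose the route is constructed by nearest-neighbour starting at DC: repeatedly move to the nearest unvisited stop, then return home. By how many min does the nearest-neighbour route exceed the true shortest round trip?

The nearest-neighbour route is 8 min longer than optimal.

From DC: Z2=4, V1=5, P8=6, W1=7, N6=16, Z5=17 → choose Z2 (4).
From Z2: V1=7, P8=10, W1=11, N6=12, Z5=13 → choose V1 (7).
From V1: P8=3, W1=12, N6=19, Z5=20 → choose P8 (3).
From P8: W1=13, N6=22, Z5=23 → choose W1 (13).
From W1: N6=9, Z5=10 → choose N6 (9).
From N6: Z5=1 → choose Z5 (1).
NN route DC → Z2 → V1 → P8 → W1 → N6 → Z5 → DC costs 54.
Optimal: DC → W1 → Z5 → N6 → Z2 → V1 → P8 → DC costs 46 (by enumerating all 360 distinct tours).
Excess = 54 − 46 = 8.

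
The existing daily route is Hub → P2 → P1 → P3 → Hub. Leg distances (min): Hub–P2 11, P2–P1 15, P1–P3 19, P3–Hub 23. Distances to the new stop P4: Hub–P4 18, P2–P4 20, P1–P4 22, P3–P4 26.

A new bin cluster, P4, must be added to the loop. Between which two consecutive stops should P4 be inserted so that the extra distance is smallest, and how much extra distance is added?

+21 min — insert P4 between P3 and Hub.

Insertion cost between consecutive stops i–j is d(i,P4) + d(P4,j) − d(i,j):
  between Hub and P2: 18 + 20 − 11 = 27
  between P2 and P1: 20 + 22 − 15 = 27
  between P1 and P3: 22 + 26 − 19 = 29
  between P3 and Hub: 26 + 18 − 23 = 21
Cheapest insertion is between P3 and Hub, adding 21.
New total = 68 + 21 = 89.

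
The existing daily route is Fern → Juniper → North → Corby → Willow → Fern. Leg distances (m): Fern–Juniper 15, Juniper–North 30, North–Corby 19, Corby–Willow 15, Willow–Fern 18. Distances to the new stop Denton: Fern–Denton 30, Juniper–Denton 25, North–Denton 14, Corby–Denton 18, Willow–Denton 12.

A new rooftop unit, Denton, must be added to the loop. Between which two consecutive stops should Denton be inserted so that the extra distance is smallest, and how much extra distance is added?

Minimum extra distance: 9 m, inserting Denton between Juniper and North.

Insertion cost between consecutive stops i–j is d(i,Denton) + d(Denton,j) − d(i,j):
  between Fern and Juniper: 30 + 25 − 15 = 40
  between Juniper and North: 25 + 14 − 30 = 9
  between North and Corby: 14 + 18 − 19 = 13
  between Corby and Willow: 18 + 12 − 15 = 15
  between Willow and Fern: 12 + 30 − 18 = 24
Cheapest insertion is between Juniper and North, adding 9.
New total = 97 + 9 = 106.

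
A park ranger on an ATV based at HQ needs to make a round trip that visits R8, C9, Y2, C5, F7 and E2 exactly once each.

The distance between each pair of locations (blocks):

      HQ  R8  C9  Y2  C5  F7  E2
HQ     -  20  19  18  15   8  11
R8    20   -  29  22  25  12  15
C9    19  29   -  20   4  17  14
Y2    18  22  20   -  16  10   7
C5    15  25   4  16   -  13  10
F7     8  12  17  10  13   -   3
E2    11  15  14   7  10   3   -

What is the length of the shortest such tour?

There are 360 distinct closed tours to check (reversals are equivalent).
HQ-R8-C9-Y2-C5-F7-E2-HQ: 20+29+20+16+13+3+11 = 112
HQ-R8-C9-Y2-C5-E2-F7-HQ: 20+29+20+16+10+3+8 = 106
HQ-R8-C9-Y2-F7-C5-E2-HQ: 20+29+20+10+13+10+11 = 113
HQ-R8-C9-Y2-F7-E2-C5-HQ: 20+29+20+10+3+10+15 = 107
HQ-R8-C9-Y2-E2-C5-F7-HQ: 20+29+20+7+10+13+8 = 107
HQ-R8-C9-Y2-E2-F7-C5-HQ: 20+29+20+7+3+13+15 = 107
HQ-R8-C9-C5-Y2-F7-E2-HQ: 20+29+4+16+10+3+11 = 93
HQ-R8-C9-C5-Y2-E2-F7-HQ: 20+29+4+16+7+3+8 = 87
… (352 more)
HQ-R8-F7-E2-Y2-C9-C5-HQ: 20+12+3+7+20+4+15 = 81  ← best
The minimum is 81.
One optimal route: HQ → R8 → F7 → E2 → Y2 → C9 → C5 → HQ (or its reverse).

81 blocks — the shortest possible round trip.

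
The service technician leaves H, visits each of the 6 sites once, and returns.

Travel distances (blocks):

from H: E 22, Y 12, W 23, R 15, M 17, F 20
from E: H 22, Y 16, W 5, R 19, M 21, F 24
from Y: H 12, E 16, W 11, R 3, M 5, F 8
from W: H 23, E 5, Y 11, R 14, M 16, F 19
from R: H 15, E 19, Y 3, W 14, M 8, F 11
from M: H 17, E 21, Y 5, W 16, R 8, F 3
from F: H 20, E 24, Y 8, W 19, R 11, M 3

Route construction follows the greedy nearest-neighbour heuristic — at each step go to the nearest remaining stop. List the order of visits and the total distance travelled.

H → [Y:12 / R:15 / M:17 / F:20 / E:22 / W:23] → Y (12)
Y → [R:3 / M:5 / F:8 / W:11 / E:16] → R (3)
R → [M:8 / F:11 / W:14 / E:19] → M (8)
M → [F:3 / W:16 / E:21] → F (3)
F → [W:19 / E:24] → W (19)
W → [E:5] → E (5)
Return E→H: 22.
Total = 12 + 3 + 8 + 3 + 19 + 5 + 22 = 72.

Nearest-neighbour total = 72 blocks; route H → Y → R → M → F → W → E → H.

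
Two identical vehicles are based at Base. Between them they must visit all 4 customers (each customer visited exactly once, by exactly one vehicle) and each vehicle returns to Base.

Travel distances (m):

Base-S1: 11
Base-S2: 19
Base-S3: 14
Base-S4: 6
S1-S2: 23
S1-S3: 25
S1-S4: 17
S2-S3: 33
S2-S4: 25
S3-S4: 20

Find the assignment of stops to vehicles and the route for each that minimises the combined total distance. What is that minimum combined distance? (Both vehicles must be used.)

Minimum combined distance: 93 m.

Check every non-empty split of the stops between the two vehicles; for each half take its own optimal tour:
  {S1} + {S2, S3, S4}: 22 + 78 = 100
  {S2} + {S1, S3, S4}: 38 + 62 = 100
  {S1, S2} + {S3, S4}: 53 + 40 = 93
  {S3} + {S1, S2, S4}: 28 + 65 = 93
  {S1, S3} + {S2, S4}: 50 + 50 = 100
  {S2, S3} + {S1, S4}: 66 + 34 = 100
  … (7 splits in total)
Best: vehicle 1 Base → S1 → S2 → Base = 53; vehicle 2 Base → S3 → S4 → Base = 40; combined 93.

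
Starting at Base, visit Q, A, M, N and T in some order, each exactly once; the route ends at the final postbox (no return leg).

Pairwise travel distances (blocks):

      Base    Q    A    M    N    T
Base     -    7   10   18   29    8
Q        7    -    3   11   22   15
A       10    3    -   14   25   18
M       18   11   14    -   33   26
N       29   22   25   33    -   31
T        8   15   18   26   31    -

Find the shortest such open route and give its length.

73 blocks — the minimum one-way total.

There are 5! = 120 possible orderings.
Base→Q→A→M→N→T: 7+3+14+33+31 = 88
Base→Q→A→M→T→N: 7+3+14+26+31 = 81
Base→Q→A→N→M→T: 7+3+25+33+26 = 94
Base→Q→A→N→T→M: 7+3+25+31+26 = 92
Base→Q→A→T→M→N: 7+3+18+26+33 = 87
Base→Q→A→T→N→M: 7+3+18+31+33 = 92
Base→Q→M→A→N→T: 7+11+14+25+31 = 88
Base→Q→M→A→T→N: 7+11+14+18+31 = 81
Base→Q→M→N→A→T: 7+11+33+25+18 = 94
Base→Q→M→N→T→A: 7+11+33+31+18 = 100
Base→Q→M→T→A→N: 7+11+26+18+25 = 87
Base→Q→M→T→N→A: 7+11+26+31+25 = 100
Base→Q→N→A→M→T: 7+22+25+14+26 = 94
Base→Q→N→A→T→M: 7+22+25+18+26 = 98
… (106 more)
Base→T→Q→A→M→N: 8+15+3+14+33 = 73  ← best
The minimum is 73.
One shortest path: Base → T → Q → A → M → N.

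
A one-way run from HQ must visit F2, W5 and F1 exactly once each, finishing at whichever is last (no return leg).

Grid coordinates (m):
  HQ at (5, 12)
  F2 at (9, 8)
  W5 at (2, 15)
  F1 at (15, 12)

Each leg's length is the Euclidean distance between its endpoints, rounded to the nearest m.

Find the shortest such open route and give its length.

There are 3! = 6 possible orderings.
HQ - F2 - W5 - F1: 6+10+13 = 29
HQ - F2 - F1 - W5: 6+7+13 = 26
HQ - W5 - F2 - F1: 4+10+7 = 21
HQ - W5 - F1 - F2: 4+13+7 = 24
HQ - F1 - F2 - W5: 10+7+10 = 27
HQ - F1 - W5 - F2: 10+13+10 = 33
The minimum is 21.
One shortest path: HQ → W5 → F2 → F1.

Minimum one-way distance = 21 m.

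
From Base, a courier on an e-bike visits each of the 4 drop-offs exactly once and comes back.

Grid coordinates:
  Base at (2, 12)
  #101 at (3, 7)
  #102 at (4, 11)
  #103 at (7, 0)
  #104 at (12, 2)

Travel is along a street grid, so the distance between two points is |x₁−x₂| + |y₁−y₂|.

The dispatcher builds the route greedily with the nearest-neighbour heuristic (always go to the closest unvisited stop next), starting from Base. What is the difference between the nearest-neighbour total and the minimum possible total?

The nearest-neighbour route is 2 longer than optimal.

From Base: #102=3, #101=6, #103=17, #104=20 → choose #102 (3).
From #102: #101=5, #103=14, #104=17 → choose #101 (5).
From #101: #103=11, #104=14 → choose #103 (11).
From #103: #104=7 → choose #104 (7).
NN route Base → #102 → #101 → #103 → #104 → Base costs 46.
Optimal: Base → #101 → #103 → #104 → #102 → Base costs 44 (by enumerating all 12 distinct tours).
Excess = 46 − 44 = 2.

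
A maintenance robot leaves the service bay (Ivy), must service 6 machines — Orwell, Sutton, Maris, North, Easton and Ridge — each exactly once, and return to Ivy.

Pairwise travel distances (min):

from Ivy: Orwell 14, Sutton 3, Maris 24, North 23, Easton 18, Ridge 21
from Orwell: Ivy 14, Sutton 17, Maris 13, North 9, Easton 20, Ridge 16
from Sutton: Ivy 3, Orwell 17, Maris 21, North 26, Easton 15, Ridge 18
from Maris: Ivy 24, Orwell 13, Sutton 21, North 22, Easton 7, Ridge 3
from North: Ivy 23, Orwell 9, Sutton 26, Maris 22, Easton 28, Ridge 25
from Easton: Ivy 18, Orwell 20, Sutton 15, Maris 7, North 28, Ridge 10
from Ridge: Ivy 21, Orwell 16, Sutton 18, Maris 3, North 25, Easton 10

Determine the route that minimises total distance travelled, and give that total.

76 min — the shortest possible round trip.

Ivy→Orwell→Sutton→Maris→North→Easton→Ridge→Ivy: 14+17+21+22+28+10+21 = 133
Ivy→Orwell→Sutton→Maris→North→Ridge→Easton→Ivy: 14+17+21+22+25+10+18 = 127
Ivy→Orwell→Sutton→Maris→Easton→North→Ridge→Ivy: 14+17+21+7+28+25+21 = 133
Ivy→Orwell→Sutton→Maris→Easton→Ridge→North→Ivy: 14+17+21+7+10+25+23 = 117
Ivy→Orwell→Sutton→Maris→Ridge→North→Easton→Ivy: 14+17+21+3+25+28+18 = 126
Ivy→Orwell→Sutton→Maris→Ridge→Easton→North→Ivy: 14+17+21+3+10+28+23 = 116
Ivy→Orwell→Sutton→North→Maris→Easton→Ridge→Ivy: 14+17+26+22+7+10+21 = 117
Ivy→Orwell→Sutton→North→Maris→Ridge→Easton→Ivy: 14+17+26+22+3+10+18 = 110
… (352 more)
Ivy→Orwell→North→Maris→Ridge→Easton→Sutton→Ivy: 14+9+22+3+10+15+3 = 76  ← best
The minimum is 76.
One optimal route: Ivy → Orwell → North → Maris → Ridge → Easton → Sutton → Ivy (or its reverse).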